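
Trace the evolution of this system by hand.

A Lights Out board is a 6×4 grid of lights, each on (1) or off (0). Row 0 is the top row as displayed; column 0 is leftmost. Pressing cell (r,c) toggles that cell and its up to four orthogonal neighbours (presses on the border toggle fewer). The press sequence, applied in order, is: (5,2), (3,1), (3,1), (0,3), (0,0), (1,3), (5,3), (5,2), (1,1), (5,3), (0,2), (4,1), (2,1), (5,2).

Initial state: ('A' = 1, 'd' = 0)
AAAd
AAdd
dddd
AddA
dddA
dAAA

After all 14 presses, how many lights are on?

step 0: AAAd
AAdd
dddd
AddA
dddA
dAAA
step 1: AAAd
AAdd
dddd
AddA
ddAA
dddd
step 2: AAAd
AAdd
dAdd
dAAA
dAAA
dddd
step 3: AAAd
AAdd
dddd
AddA
ddAA
dddd
step 4: AAdA
AAdA
dddd
AddA
ddAA
dddd
step 5: dddA
dAdA
dddd
AddA
ddAA
dddd
step 6: dddd
dAAd
dddA
AddA
ddAA
dddd
step 7: dddd
dAAd
dddA
AddA
ddAd
ddAA
step 8: dddd
dAAd
dddA
AddA
dddd
dAdd
step 9: dAdd
Addd
dAdA
AddA
dddd
dAdd
step 10: dAdd
Addd
dAdA
AddA
dddA
dAAA
step 11: ddAA
AdAd
dAdA
AddA
dddA
dAAA
step 12: ddAA
AdAd
dAdA
AAdA
AAAA
ddAA
step 13: ddAA
AAAd
AdAA
AddA
AAAA
ddAA
step 14: ddAA
AAAd
AdAA
AddA
AAdA
dAdd

14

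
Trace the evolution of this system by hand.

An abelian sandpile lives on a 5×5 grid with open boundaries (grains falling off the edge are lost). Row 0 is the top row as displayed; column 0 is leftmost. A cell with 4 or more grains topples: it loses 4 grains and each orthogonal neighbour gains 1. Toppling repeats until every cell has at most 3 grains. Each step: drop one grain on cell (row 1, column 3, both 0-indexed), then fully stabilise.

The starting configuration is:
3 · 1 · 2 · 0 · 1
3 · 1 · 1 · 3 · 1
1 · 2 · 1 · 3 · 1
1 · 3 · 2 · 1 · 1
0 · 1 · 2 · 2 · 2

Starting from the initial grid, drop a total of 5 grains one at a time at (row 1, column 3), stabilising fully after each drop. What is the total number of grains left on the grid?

[0] 3 · 1 · 2 · 0 · 1
3 · 1 · 1 · 3 · 1
1 · 2 · 1 · 3 · 1
1 · 3 · 2 · 1 · 1
0 · 1 · 2 · 2 · 2
[1] 3 · 1 · 2 · 1 · 1
3 · 1 · 2 · 1 · 2
1 · 2 · 2 · 0 · 2
1 · 3 · 2 · 2 · 1
0 · 1 · 2 · 2 · 2
[2] 3 · 1 · 2 · 1 · 1
3 · 1 · 2 · 2 · 2
1 · 2 · 2 · 0 · 2
1 · 3 · 2 · 2 · 1
0 · 1 · 2 · 2 · 2
[3] 3 · 1 · 2 · 1 · 1
3 · 1 · 2 · 3 · 2
1 · 2 · 2 · 0 · 2
1 · 3 · 2 · 2 · 1
0 · 1 · 2 · 2 · 2
[4] 3 · 1 · 2 · 2 · 1
3 · 1 · 3 · 0 · 3
1 · 2 · 2 · 1 · 2
1 · 3 · 2 · 2 · 1
0 · 1 · 2 · 2 · 2
[5] 3 · 1 · 2 · 2 · 1
3 · 1 · 3 · 1 · 3
1 · 2 · 2 · 1 · 2
1 · 3 · 2 · 2 · 1
0 · 1 · 2 · 2 · 2

44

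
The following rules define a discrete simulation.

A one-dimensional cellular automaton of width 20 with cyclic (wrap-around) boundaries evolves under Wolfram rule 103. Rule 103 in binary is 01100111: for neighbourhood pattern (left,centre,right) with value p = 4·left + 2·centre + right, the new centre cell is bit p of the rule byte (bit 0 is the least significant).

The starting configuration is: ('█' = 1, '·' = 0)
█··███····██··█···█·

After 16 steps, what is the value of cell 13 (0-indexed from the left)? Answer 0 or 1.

1

gen 0: █··███····██··█···█·
gen 1: █·█··█·███·█·██·████
gen 2: ███·███··████·██····
gen 3: ··██··█·█···██·█·███
gen 4: ·█·█·████·██·████··█
gen 5: █████···██·██···█·██
gen 6: ····█·██·██·█·████··
gen 7: ██████·██·████···█·█
gen 8: ·····██·██···█·████·
gen 9: █████·██·█·████···█·
gen 10: ····██·████···█·████
gen 11: ·███·██···█·████···█
gen 12: █··██·█·████···█·███
gen 13: █·█·████···█·████···
gen 14: ████···█·████···█·██
gen 15: ···█·████···█·████··
gen 16: █████···█·████···█·█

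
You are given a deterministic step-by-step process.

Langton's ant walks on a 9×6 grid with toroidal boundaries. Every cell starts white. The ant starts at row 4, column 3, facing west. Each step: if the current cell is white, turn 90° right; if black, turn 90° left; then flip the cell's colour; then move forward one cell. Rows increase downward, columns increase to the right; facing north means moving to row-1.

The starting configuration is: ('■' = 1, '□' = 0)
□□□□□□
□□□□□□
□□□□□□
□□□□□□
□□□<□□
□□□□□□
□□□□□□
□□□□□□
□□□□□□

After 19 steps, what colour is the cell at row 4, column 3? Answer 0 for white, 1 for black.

0

step 0: □□□□□□
□□□□□□
□□□□□□
□□□□□□
□□□<□□
□□□□□□
□□□□□□
□□□□□□
□□□□□□
step 1: □□□□□□
□□□□□□
□□□□□□
□□□^□□
□□□■□□
□□□□□□
□□□□□□
□□□□□□
□□□□□□
step 2: □□□□□□
□□□□□□
□□□□□□
□□□■>□
□□□■□□
□□□□□□
□□□□□□
□□□□□□
□□□□□□
step 3: □□□□□□
□□□□□□
□□□□□□
□□□■■□
□□□■v□
□□□□□□
□□□□□□
□□□□□□
□□□□□□
step 4: □□□□□□
□□□□□□
□□□□□□
□□□■■□
□□□<■□
□□□□□□
□□□□□□
□□□□□□
□□□□□□
step 5: □□□□□□
□□□□□□
□□□□□□
□□□■■□
□□□□■□
□□□v□□
□□□□□□
□□□□□□
□□□□□□
step 6: □□□□□□
□□□□□□
□□□□□□
□□□■■□
□□□□■□
□□<■□□
□□□□□□
□□□□□□
□□□□□□
step 7: □□□□□□
□□□□□□
□□□□□□
□□□■■□
□□^□■□
□□■■□□
□□□□□□
□□□□□□
□□□□□□
step 8: □□□□□□
□□□□□□
□□□□□□
□□□■■□
□□■>■□
□□■■□□
□□□□□□
□□□□□□
□□□□□□
step 9: □□□□□□
□□□□□□
□□□□□□
□□□■■□
□□■■■□
□□■v□□
□□□□□□
□□□□□□
□□□□□□
step 10: □□□□□□
□□□□□□
□□□□□□
□□□■■□
□□■■■□
□□■□>□
□□□□□□
□□□□□□
□□□□□□
step 11: □□□□□□
□□□□□□
□□□□□□
□□□■■□
□□■■■□
□□■□■□
□□□□v□
□□□□□□
□□□□□□
step 12: □□□□□□
□□□□□□
□□□□□□
□□□■■□
□□■■■□
□□■□■□
□□□<■□
□□□□□□
□□□□□□
step 13: □□□□□□
□□□□□□
□□□□□□
□□□■■□
□□■■■□
□□■^■□
□□□■■□
□□□□□□
□□□□□□
step 14: □□□□□□
□□□□□□
□□□□□□
□□□■■□
□□■■■□
□□■■>□
□□□■■□
□□□□□□
□□□□□□
step 15: □□□□□□
□□□□□□
□□□□□□
□□□■■□
□□■■^□
□□■■□□
□□□■■□
□□□□□□
□□□□□□
step 16: □□□□□□
□□□□□□
□□□□□□
□□□■■□
□□■<□□
□□■■□□
□□□■■□
□□□□□□
□□□□□□
step 17: □□□□□□
□□□□□□
□□□□□□
□□□■■□
□□■□□□
□□■v□□
□□□■■□
□□□□□□
□□□□□□
step 18: □□□□□□
□□□□□□
□□□□□□
□□□■■□
□□■□□□
□□■□>□
□□□■■□
□□□□□□
□□□□□□
step 19: □□□□□□
□□□□□□
□□□□□□
□□□■■□
□□■□□□
□□■□■□
□□□■v□
□□□□□□
□□□□□□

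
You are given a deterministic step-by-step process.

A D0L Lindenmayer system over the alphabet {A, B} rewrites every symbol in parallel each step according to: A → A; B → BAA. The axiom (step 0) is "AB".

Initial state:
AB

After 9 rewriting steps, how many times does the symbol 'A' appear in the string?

19

0) AB
1) ABAA
2) ABAAAA
3) ABAAAAAA
4) ABAAAAAAAA
5) ABAAAAAAAAAA
6) ABAAAAAAAAAAAA
7) ABAAAAAAAAAAAAAA
8) ABAAAAAAAAAAAAAAAA
9) ABAAAAAAAAAAAAAAAAAA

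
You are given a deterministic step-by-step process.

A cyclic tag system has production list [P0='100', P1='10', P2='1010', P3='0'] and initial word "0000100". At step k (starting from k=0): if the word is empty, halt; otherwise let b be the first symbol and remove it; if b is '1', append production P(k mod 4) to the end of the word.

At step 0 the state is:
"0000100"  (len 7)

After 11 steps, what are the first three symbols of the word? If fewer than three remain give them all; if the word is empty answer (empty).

step 0: "0000100"  (len 7)
step 1: "000100"  (len 6)
step 2: "00100"  (len 5)
step 3: "0100"  (len 4)
step 4: "100"  (len 3)
step 5: "00100"  (len 5)
step 6: "0100"  (len 4)
step 7: "100"  (len 3)
step 8: "000"  (len 3)
step 9: "00"  (len 2)
step 10: "0"  (len 1)
step 11: (halted — word empty)

(empty)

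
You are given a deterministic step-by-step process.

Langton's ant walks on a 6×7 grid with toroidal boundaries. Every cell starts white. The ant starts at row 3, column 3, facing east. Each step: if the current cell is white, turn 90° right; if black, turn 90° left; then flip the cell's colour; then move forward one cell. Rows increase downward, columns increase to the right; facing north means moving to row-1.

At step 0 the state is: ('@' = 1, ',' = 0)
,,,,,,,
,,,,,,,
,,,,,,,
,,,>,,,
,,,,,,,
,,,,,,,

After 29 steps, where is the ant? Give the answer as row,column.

2,1

k=0  ,,,,,,,
,,,,,,,
,,,,,,,
,,,>,,,
,,,,,,,
,,,,,,,
k=1  ,,,,,,,
,,,,,,,
,,,,,,,
,,,@,,,
,,,v,,,
,,,,,,,
k=2  ,,,,,,,
,,,,,,,
,,,,,,,
,,,@,,,
,,<@,,,
,,,,,,,
k=3  ,,,,,,,
,,,,,,,
,,,,,,,
,,^@,,,
,,@@,,,
,,,,,,,
k=4  ,,,,,,,
,,,,,,,
,,,,,,,
,,@>,,,
,,@@,,,
,,,,,,,
k=5  ,,,,,,,
,,,,,,,
,,,^,,,
,,@,,,,
,,@@,,,
,,,,,,,
k=6  ,,,,,,,
,,,,,,,
,,,@>,,
,,@,,,,
,,@@,,,
,,,,,,,
k=7  ,,,,,,,
,,,,,,,
,,,@@,,
,,@,v,,
,,@@,,,
,,,,,,,
k=8  ,,,,,,,
,,,,,,,
,,,@@,,
,,@<@,,
,,@@,,,
,,,,,,,
k=9  ,,,,,,,
,,,,,,,
,,,^@,,
,,@@@,,
,,@@,,,
,,,,,,,
k=10  ,,,,,,,
,,,,,,,
,,<,@,,
,,@@@,,
,,@@,,,
,,,,,,,
k=11  ,,,,,,,
,,^,,,,
,,@,@,,
,,@@@,,
,,@@,,,
,,,,,,,
k=12  ,,,,,,,
,,@>,,,
,,@,@,,
,,@@@,,
,,@@,,,
,,,,,,,
k=13  ,,,,,,,
,,@@,,,
,,@v@,,
,,@@@,,
,,@@,,,
,,,,,,,
k=14  ,,,,,,,
,,@@,,,
,,<@@,,
,,@@@,,
,,@@,,,
,,,,,,,
k=15  ,,,,,,,
,,@@,,,
,,,@@,,
,,v@@,,
,,@@,,,
,,,,,,,
k=16  ,,,,,,,
,,@@,,,
,,,@@,,
,,,>@,,
,,@@,,,
,,,,,,,
k=17  ,,,,,,,
,,@@,,,
,,,^@,,
,,,,@,,
,,@@,,,
,,,,,,,
k=18  ,,,,,,,
,,@@,,,
,,<,@,,
,,,,@,,
,,@@,,,
,,,,,,,
k=19  ,,,,,,,
,,^@,,,
,,@,@,,
,,,,@,,
,,@@,,,
,,,,,,,
k=20  ,,,,,,,
,<,@,,,
,,@,@,,
,,,,@,,
,,@@,,,
,,,,,,,
k=21  ,^,,,,,
,@,@,,,
,,@,@,,
,,,,@,,
,,@@,,,
,,,,,,,
k=22  ,@>,,,,
,@,@,,,
,,@,@,,
,,,,@,,
,,@@,,,
,,,,,,,
k=23  ,@@,,,,
,@v@,,,
,,@,@,,
,,,,@,,
,,@@,,,
,,,,,,,
k=24  ,@@,,,,
,<@@,,,
,,@,@,,
,,,,@,,
,,@@,,,
,,,,,,,
k=25  ,@@,,,,
,,@@,,,
,v@,@,,
,,,,@,,
,,@@,,,
,,,,,,,
k=26  ,@@,,,,
,,@@,,,
<@@,@,,
,,,,@,,
,,@@,,,
,,,,,,,
k=27  ,@@,,,,
^,@@,,,
@@@,@,,
,,,,@,,
,,@@,,,
,,,,,,,
k=28  ,@@,,,,
@>@@,,,
@@@,@,,
,,,,@,,
,,@@,,,
,,,,,,,
k=29  ,@@,,,,
@@@@,,,
@v@,@,,
,,,,@,,
,,@@,,,
,,,,,,,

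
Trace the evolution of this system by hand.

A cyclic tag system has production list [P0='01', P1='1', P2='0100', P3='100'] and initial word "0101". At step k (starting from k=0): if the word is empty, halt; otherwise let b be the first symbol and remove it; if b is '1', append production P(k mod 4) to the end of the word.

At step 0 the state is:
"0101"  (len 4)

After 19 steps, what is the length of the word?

3

t=0: "0101"  (len 4)
t=1: "101"  (len 3)
t=2: "011"  (len 3)
t=3: "11"  (len 2)
t=4: "1100"  (len 4)
t=5: "10001"  (len 5)
t=6: "00011"  (len 5)
t=7: "0011"  (len 4)
t=8: "011"  (len 3)
t=9: "11"  (len 2)
t=10: "11"  (len 2)
t=11: "10100"  (len 5)
t=12: "0100100"  (len 7)
t=13: "100100"  (len 6)
t=14: "001001"  (len 6)
t=15: "01001"  (len 5)
t=16: "1001"  (len 4)
t=17: "00101"  (len 5)
t=18: "0101"  (len 4)
t=19: "101"  (len 3)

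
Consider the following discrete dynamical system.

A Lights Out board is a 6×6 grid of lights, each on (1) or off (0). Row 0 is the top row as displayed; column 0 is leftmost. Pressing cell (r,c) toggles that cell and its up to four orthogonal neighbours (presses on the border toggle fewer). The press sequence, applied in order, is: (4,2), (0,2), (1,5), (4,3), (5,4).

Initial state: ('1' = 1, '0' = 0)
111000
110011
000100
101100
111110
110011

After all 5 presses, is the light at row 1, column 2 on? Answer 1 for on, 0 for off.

gen 0: 111000
110011
000100
101100
111110
110011
gen 1: 111000
110011
000100
100100
100010
111011
gen 2: 100100
111011
000100
100100
100010
111011
gen 3: 100101
111000
000101
100100
100010
111011
gen 4: 100101
111000
000101
100000
101100
111111
gen 5: 100101
111000
000101
100000
101110
111000

1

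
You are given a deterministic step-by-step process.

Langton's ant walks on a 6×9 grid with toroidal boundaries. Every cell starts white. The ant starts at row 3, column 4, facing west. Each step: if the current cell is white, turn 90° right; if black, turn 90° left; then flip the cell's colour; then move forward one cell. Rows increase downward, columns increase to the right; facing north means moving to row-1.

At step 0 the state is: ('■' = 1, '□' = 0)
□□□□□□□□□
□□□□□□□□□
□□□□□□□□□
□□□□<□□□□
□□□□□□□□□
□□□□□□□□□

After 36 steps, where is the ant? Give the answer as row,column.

0) □□□□□□□□□
□□□□□□□□□
□□□□□□□□□
□□□□<□□□□
□□□□□□□□□
□□□□□□□□□
1) □□□□□□□□□
□□□□□□□□□
□□□□^□□□□
□□□□■□□□□
□□□□□□□□□
□□□□□□□□□
2) □□□□□□□□□
□□□□□□□□□
□□□□■>□□□
□□□□■□□□□
□□□□□□□□□
□□□□□□□□□
3) □□□□□□□□□
□□□□□□□□□
□□□□■■□□□
□□□□■v□□□
□□□□□□□□□
□□□□□□□□□
4) □□□□□□□□□
□□□□□□□□□
□□□□■■□□□
□□□□<■□□□
□□□□□□□□□
□□□□□□□□□
5) □□□□□□□□□
□□□□□□□□□
□□□□■■□□□
□□□□□■□□□
□□□□v□□□□
□□□□□□□□□
6) □□□□□□□□□
□□□□□□□□□
□□□□■■□□□
□□□□□■□□□
□□□<■□□□□
□□□□□□□□□
7) □□□□□□□□□
□□□□□□□□□
□□□□■■□□□
□□□^□■□□□
□□□■■□□□□
□□□□□□□□□
8) □□□□□□□□□
□□□□□□□□□
□□□□■■□□□
□□□■>■□□□
□□□■■□□□□
□□□□□□□□□
9) □□□□□□□□□
□□□□□□□□□
□□□□■■□□□
□□□■■■□□□
□□□■v□□□□
□□□□□□□□□
10) □□□□□□□□□
□□□□□□□□□
□□□□■■□□□
□□□■■■□□□
□□□■□>□□□
□□□□□□□□□
11) □□□□□□□□□
□□□□□□□□□
□□□□■■□□□
□□□■■■□□□
□□□■□■□□□
□□□□□v□□□
12) □□□□□□□□□
□□□□□□□□□
□□□□■■□□□
□□□■■■□□□
□□□■□■□□□
□□□□<■□□□
13) □□□□□□□□□
□□□□□□□□□
□□□□■■□□□
□□□■■■□□□
□□□■^■□□□
□□□□■■□□□
14) □□□□□□□□□
□□□□□□□□□
□□□□■■□□□
□□□■■■□□□
□□□■■>□□□
□□□□■■□□□
15) □□□□□□□□□
□□□□□□□□□
□□□□■■□□□
□□□■■^□□□
□□□■■□□□□
□□□□■■□□□
16) □□□□□□□□□
□□□□□□□□□
□□□□■■□□□
□□□■<□□□□
□□□■■□□□□
□□□□■■□□□
17) □□□□□□□□□
□□□□□□□□□
□□□□■■□□□
□□□■□□□□□
□□□■v□□□□
□□□□■■□□□
18) □□□□□□□□□
□□□□□□□□□
□□□□■■□□□
□□□■□□□□□
□□□■□>□□□
□□□□■■□□□
19) □□□□□□□□□
□□□□□□□□□
□□□□■■□□□
□□□■□□□□□
□□□■□■□□□
□□□□■v□□□
20) □□□□□□□□□
□□□□□□□□□
□□□□■■□□□
□□□■□□□□□
□□□■□■□□□
□□□□■□>□□
21) □□□□□□v□□
□□□□□□□□□
□□□□■■□□□
□□□■□□□□□
□□□■□■□□□
□□□□■□■□□
22) □□□□□<■□□
□□□□□□□□□
□□□□■■□□□
□□□■□□□□□
□□□■□■□□□
□□□□■□■□□
23) □□□□□■■□□
□□□□□□□□□
□□□□■■□□□
□□□■□□□□□
□□□■□■□□□
□□□□■^■□□
24) □□□□□■■□□
□□□□□□□□□
□□□□■■□□□
□□□■□□□□□
□□□■□■□□□
□□□□■■>□□
25) □□□□□■■□□
□□□□□□□□□
□□□□■■□□□
□□□■□□□□□
□□□■□■^□□
□□□□■■□□□
26) □□□□□■■□□
□□□□□□□□□
□□□□■■□□□
□□□■□□□□□
□□□■□■■>□
□□□□■■□□□
27) □□□□□■■□□
□□□□□□□□□
□□□□■■□□□
□□□■□□□□□
□□□■□■■■□
□□□□■■□v□
28) □□□□□■■□□
□□□□□□□□□
□□□□■■□□□
□□□■□□□□□
□□□■□■■■□
□□□□■■<■□
29) □□□□□■■□□
□□□□□□□□□
□□□□■■□□□
□□□■□□□□□
□□□■□■^■□
□□□□■■■■□
30) □□□□□■■□□
□□□□□□□□□
□□□□■■□□□
□□□■□□□□□
□□□■□<□■□
□□□□■■■■□
31) □□□□□■■□□
□□□□□□□□□
□□□□■■□□□
□□□■□□□□□
□□□■□□□■□
□□□□■v■■□
32) □□□□□■■□□
□□□□□□□□□
□□□□■■□□□
□□□■□□□□□
□□□■□□□■□
□□□□■□>■□
33) □□□□□■■□□
□□□□□□□□□
□□□□■■□□□
□□□■□□□□□
□□□■□□^■□
□□□□■□□■□
34) □□□□□■■□□
□□□□□□□□□
□□□□■■□□□
□□□■□□□□□
□□□■□□■>□
□□□□■□□■□
35) □□□□□■■□□
□□□□□□□□□
□□□□■■□□□
□□□■□□□^□
□□□■□□■□□
□□□□■□□■□
36) □□□□□■■□□
□□□□□□□□□
□□□□■■□□□
□□□■□□□■>
□□□■□□■□□
□□□□■□□■□

3,8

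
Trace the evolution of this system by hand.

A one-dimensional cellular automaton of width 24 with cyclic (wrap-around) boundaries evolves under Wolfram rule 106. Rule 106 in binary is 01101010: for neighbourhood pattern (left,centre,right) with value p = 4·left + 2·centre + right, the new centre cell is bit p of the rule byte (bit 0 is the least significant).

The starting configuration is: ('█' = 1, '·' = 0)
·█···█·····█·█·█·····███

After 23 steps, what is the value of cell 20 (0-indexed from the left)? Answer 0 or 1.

gen 0: ·█···█·····█·█·█·····███
gen 1: █···█·····█·█·█·····██·█
gen 2: █··█·····█·█·█·····█████
gen 3: █·█·····█·█·█·····██····
gen 4: ·█·····█·█·█·····███···█
gen 5: █·····█·█·█·····██·█··█·
gen 6: ·····█·█·█·····████··█·█
gen 7: ····█·█·█·····██··█·█·█·
gen 8: ···█·█·█·····███·█·█·█··
gen 9: ··█·█·█·····██·██·█·█···
gen 10: ·█·█·█·····███████·█····
gen 11: █·█·█·····██·····██·····
gen 12: ·█·█·····███····███····█
gen 13: █·█·····██·█···██·█···█·
gen 14: ·█·····████···████···█·█
gen 15: █·····██··█··██··█··█·█·
gen 16: ·····███·█··███·█··█·█·█
gen 17: ····██·██··██·██··█·█·█·
gen 18: ···██████·██████·█·█·█··
gen 19: ··██····███····██·█·█···
gen 20: ·███···██·█···████·█····
gen 21: ██·█··████···██··██·····
gen 22: ███··██··█··███·███····█
gen 23: ··█·███·█··██·███·█···██

0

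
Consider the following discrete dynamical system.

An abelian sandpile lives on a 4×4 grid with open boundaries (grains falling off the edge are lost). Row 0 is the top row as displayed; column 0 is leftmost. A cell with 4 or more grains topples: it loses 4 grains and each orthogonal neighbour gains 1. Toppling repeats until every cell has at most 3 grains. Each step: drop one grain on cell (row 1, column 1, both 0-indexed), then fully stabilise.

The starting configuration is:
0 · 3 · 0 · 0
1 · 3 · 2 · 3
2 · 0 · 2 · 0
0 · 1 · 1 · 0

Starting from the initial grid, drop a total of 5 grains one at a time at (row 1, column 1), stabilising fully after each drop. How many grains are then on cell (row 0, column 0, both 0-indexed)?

1

t=0: 0 · 3 · 0 · 0
1 · 3 · 2 · 3
2 · 0 · 2 · 0
0 · 1 · 1 · 0
t=1: 1 · 0 · 1 · 0
2 · 1 · 3 · 3
2 · 1 · 2 · 0
0 · 1 · 1 · 0
t=2: 1 · 0 · 1 · 0
2 · 2 · 3 · 3
2 · 1 · 2 · 0
0 · 1 · 1 · 0
t=3: 1 · 0 · 1 · 0
2 · 3 · 3 · 3
2 · 1 · 2 · 0
0 · 1 · 1 · 0
t=4: 1 · 1 · 2 · 1
3 · 1 · 1 · 0
2 · 2 · 3 · 1
0 · 1 · 1 · 0
t=5: 1 · 1 · 2 · 1
3 · 2 · 1 · 0
2 · 2 · 3 · 1
0 · 1 · 1 · 0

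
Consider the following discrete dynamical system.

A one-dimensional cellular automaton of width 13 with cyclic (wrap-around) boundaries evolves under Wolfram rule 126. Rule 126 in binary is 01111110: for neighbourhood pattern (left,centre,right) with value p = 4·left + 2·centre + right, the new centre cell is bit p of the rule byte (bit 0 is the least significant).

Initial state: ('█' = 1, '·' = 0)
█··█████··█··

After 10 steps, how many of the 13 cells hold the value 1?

8

0) █··█████··█··
1) ████···██████
2) ···██·██·····
3) ··███████····
4) ·██·····██···
5) ████···████··
6) █··██·██··███
7) ███████████··
8) █·········███
9) ██·······██··
10) ███·····█████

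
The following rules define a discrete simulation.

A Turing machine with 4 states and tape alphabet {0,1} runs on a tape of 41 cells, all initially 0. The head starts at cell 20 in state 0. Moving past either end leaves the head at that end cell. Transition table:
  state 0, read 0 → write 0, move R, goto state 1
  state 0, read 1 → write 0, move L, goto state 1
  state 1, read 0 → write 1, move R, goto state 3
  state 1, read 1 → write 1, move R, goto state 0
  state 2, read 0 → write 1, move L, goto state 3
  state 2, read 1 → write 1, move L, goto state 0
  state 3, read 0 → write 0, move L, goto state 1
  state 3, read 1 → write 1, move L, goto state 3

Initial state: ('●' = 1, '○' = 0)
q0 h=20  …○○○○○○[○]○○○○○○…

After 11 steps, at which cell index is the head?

k=0  q0 h=20  …○○○○○○[○]○○○○○○…
k=1  q1 h=21  …○○○○○○[○]○○○○○○…
k=2  q3 h=22  …○○○○○●[○]○○○○○○…
k=3  q1 h=21  …○○○○○○[●]○○○○○○…
k=4  q0 h=22  …○○○○○●[○]○○○○○○…
k=5  q1 h=23  …○○○○●○[○]○○○○○○…
k=6  q3 h=24  …○○○●○●[○]○○○○○○…
k=7  q1 h=23  …○○○○●○[●]○○○○○○…
k=8  q0 h=24  …○○○●○●[○]○○○○○○…
k=9  q1 h=25  …○○●○●○[○]○○○○○○…
k=10  q3 h=26  …○●○●○●[○]○○○○○○…
k=11  q1 h=25  …○○●○●○[●]○○○○○○…

25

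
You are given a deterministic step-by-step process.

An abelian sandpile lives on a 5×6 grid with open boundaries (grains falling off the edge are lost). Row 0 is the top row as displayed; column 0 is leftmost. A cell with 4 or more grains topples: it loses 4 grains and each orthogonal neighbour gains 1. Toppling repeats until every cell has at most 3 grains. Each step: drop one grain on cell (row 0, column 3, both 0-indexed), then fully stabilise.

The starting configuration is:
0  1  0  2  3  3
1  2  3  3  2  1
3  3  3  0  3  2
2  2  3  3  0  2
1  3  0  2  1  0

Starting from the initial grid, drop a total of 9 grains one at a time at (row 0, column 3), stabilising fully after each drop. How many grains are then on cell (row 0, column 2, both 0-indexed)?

gen 0: 0  1  0  2  3  3
1  2  3  3  2  1
3  3  3  0  3  2
2  2  3  3  0  2
1  3  0  2  1  0
gen 1: 0  1  0  3  3  3
1  2  3  3  2  1
3  3  3  0  3  2
2  2  3  3  0  2
1  3  0  2  1  0
gen 2: 0  2  2  2  2  0
3  0  2  3  1  3
1  3  3  0  1  3
0  2  2  1  2  2
3  0  2  3  1  0
gen 3: 0  2  2  3  2  0
3  0  2  3  1  3
1  3  3  0  1  3
0  2  2  1  2  2
3  0  2  3  1  0
gen 4: 0  2  3  1  3  0
3  0  3  0  2  3
1  3  3  1  1  3
0  2  2  1  2  2
3  0  2  3  1  0
gen 5: 0  2  3  2  3  0
3  0  3  0  2  3
1  3  3  1  1  3
0  2  2  1  2  2
3  0  2  3  1  0
gen 6: 0  2  3  3  3  0
3  0  3  0  2  3
1  3  3  1  1  3
0  2  2  1  2  2
3  0  2  3  1  0
gen 7: 0  3  1  2  0  1
3  2  1  2  3  3
2  0  1  2  1  3
0  3  3  1  2  2
3  0  2  3  1  0
gen 8: 0  3  1  3  0  1
3  2  1  2  3  3
2  0  1  2  1  3
0  3  3  1  2  2
3  0  2  3  1  0
gen 9: 0  3  2  0  1  1
3  2  1  3  3  3
2  0  1  2  1  3
0  3  3  1  2  2
3  0  2  3  1  0

2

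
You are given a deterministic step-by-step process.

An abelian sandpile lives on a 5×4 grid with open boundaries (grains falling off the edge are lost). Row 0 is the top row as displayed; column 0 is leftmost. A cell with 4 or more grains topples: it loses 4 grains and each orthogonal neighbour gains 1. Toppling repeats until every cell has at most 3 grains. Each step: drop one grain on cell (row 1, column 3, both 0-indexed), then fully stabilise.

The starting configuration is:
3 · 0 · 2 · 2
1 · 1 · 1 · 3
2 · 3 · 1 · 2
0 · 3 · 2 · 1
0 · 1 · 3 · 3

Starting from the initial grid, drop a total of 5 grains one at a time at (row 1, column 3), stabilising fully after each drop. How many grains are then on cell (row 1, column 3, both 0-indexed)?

[0] 3 · 0 · 2 · 2
1 · 1 · 1 · 3
2 · 3 · 1 · 2
0 · 3 · 2 · 1
0 · 1 · 3 · 3
[1] 3 · 0 · 2 · 3
1 · 1 · 2 · 0
2 · 3 · 1 · 3
0 · 3 · 2 · 1
0 · 1 · 3 · 3
[2] 3 · 0 · 2 · 3
1 · 1 · 2 · 1
2 · 3 · 1 · 3
0 · 3 · 2 · 1
0 · 1 · 3 · 3
[3] 3 · 0 · 2 · 3
1 · 1 · 2 · 2
2 · 3 · 1 · 3
0 · 3 · 2 · 1
0 · 1 · 3 · 3
[4] 3 · 0 · 2 · 3
1 · 1 · 2 · 3
2 · 3 · 1 · 3
0 · 3 · 2 · 1
0 · 1 · 3 · 3
[5] 3 · 0 · 3 · 0
1 · 1 · 3 · 2
2 · 3 · 2 · 0
0 · 3 · 2 · 2
0 · 1 · 3 · 3

2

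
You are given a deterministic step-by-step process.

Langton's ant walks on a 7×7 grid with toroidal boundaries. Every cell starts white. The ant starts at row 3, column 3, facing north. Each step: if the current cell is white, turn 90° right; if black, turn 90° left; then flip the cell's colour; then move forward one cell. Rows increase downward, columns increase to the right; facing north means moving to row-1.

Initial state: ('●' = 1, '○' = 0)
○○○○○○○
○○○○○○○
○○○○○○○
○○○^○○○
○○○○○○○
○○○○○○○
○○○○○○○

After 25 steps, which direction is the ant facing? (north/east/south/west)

east

0) ○○○○○○○
○○○○○○○
○○○○○○○
○○○^○○○
○○○○○○○
○○○○○○○
○○○○○○○
1) ○○○○○○○
○○○○○○○
○○○○○○○
○○○●>○○
○○○○○○○
○○○○○○○
○○○○○○○
2) ○○○○○○○
○○○○○○○
○○○○○○○
○○○●●○○
○○○○v○○
○○○○○○○
○○○○○○○
3) ○○○○○○○
○○○○○○○
○○○○○○○
○○○●●○○
○○○<●○○
○○○○○○○
○○○○○○○
4) ○○○○○○○
○○○○○○○
○○○○○○○
○○○^●○○
○○○●●○○
○○○○○○○
○○○○○○○
5) ○○○○○○○
○○○○○○○
○○○○○○○
○○<○●○○
○○○●●○○
○○○○○○○
○○○○○○○
6) ○○○○○○○
○○○○○○○
○○^○○○○
○○●○●○○
○○○●●○○
○○○○○○○
○○○○○○○
7) ○○○○○○○
○○○○○○○
○○●>○○○
○○●○●○○
○○○●●○○
○○○○○○○
○○○○○○○
8) ○○○○○○○
○○○○○○○
○○●●○○○
○○●v●○○
○○○●●○○
○○○○○○○
○○○○○○○
9) ○○○○○○○
○○○○○○○
○○●●○○○
○○<●●○○
○○○●●○○
○○○○○○○
○○○○○○○
10) ○○○○○○○
○○○○○○○
○○●●○○○
○○○●●○○
○○v●●○○
○○○○○○○
○○○○○○○
11) ○○○○○○○
○○○○○○○
○○●●○○○
○○○●●○○
○<●●●○○
○○○○○○○
○○○○○○○
12) ○○○○○○○
○○○○○○○
○○●●○○○
○^○●●○○
○●●●●○○
○○○○○○○
○○○○○○○
13) ○○○○○○○
○○○○○○○
○○●●○○○
○●>●●○○
○●●●●○○
○○○○○○○
○○○○○○○
14) ○○○○○○○
○○○○○○○
○○●●○○○
○●●●●○○
○●v●●○○
○○○○○○○
○○○○○○○
15) ○○○○○○○
○○○○○○○
○○●●○○○
○●●●●○○
○●○>●○○
○○○○○○○
○○○○○○○
16) ○○○○○○○
○○○○○○○
○○●●○○○
○●●^●○○
○●○○●○○
○○○○○○○
○○○○○○○
17) ○○○○○○○
○○○○○○○
○○●●○○○
○●<○●○○
○●○○●○○
○○○○○○○
○○○○○○○
18) ○○○○○○○
○○○○○○○
○○●●○○○
○●○○●○○
○●v○●○○
○○○○○○○
○○○○○○○
19) ○○○○○○○
○○○○○○○
○○●●○○○
○●○○●○○
○<●○●○○
○○○○○○○
○○○○○○○
20) ○○○○○○○
○○○○○○○
○○●●○○○
○●○○●○○
○○●○●○○
○v○○○○○
○○○○○○○
21) ○○○○○○○
○○○○○○○
○○●●○○○
○●○○●○○
○○●○●○○
<●○○○○○
○○○○○○○
22) ○○○○○○○
○○○○○○○
○○●●○○○
○●○○●○○
^○●○●○○
●●○○○○○
○○○○○○○
23) ○○○○○○○
○○○○○○○
○○●●○○○
○●○○●○○
●>●○●○○
●●○○○○○
○○○○○○○
24) ○○○○○○○
○○○○○○○
○○●●○○○
○●○○●○○
●●●○●○○
●v○○○○○
○○○○○○○
25) ○○○○○○○
○○○○○○○
○○●●○○○
○●○○●○○
●●●○●○○
●○>○○○○
○○○○○○○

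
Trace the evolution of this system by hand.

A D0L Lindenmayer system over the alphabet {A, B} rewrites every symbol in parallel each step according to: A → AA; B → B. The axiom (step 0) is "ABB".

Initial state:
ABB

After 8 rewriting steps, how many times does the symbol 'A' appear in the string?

t=0: ABB
t=1: AABB
t=2: AAAABB
t=3: AAAAAAAABB
t=4: AAAAAAAAAAAAAAAABB
t=5: AAAAAAAAAAAAAAAAAAAAAAAAAAAAAAAABB
t=6: AAAAAAAAAAAAAAAAAAAAAAAAAAAAAAAAAAAAAAAAAAAAAAAAAAAAAAAAAAAAAAAABB
t=7: AAAAAAAAAAAAAAAAAAAAAAAAAAAAAAAAAAAAAAAAAAAAAAAAAAAAAAAAAA…AAAAAAAAAAAAAAAAAAAAAAAAAAAAAAAAAAAAAAAAAAAAAAAAAAAAAAAABB  (len 130)
t=8: AAAAAAAAAAAAAAAAAAAAAAAAAAAAAAAAAAAAAAAAAAAAAAAAAAAAAAAAAA…AAAAAAAAAAAAAAAAAAAAAAAAAAAAAAAAAAAAAAAAAAAAAAAAAAAAAAAABB  (len 258)

256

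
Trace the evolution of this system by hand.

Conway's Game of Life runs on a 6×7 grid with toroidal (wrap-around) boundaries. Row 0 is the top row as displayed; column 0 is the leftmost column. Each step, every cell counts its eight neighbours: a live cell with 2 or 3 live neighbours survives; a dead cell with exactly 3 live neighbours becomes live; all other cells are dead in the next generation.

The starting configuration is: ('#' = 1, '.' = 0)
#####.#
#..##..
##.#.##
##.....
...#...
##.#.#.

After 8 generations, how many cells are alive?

gen 0: #####.#
#..##..
##.#.##
##.....
...#...
##.#.#.
gen 1: .......
.......
...#.#.
.#..#..
....#.#
.....#.
gen 2: .......
.......
....#..
...##..
....#..
.....#.
gen 3: .......
.......
...##..
...###.
...###.
.......
gen 4: .......
.......
...#.#.
..#....
...#.#.
....#..
gen 5: .......
.......
.......
..##...
...##..
....#..
gen 6: .......
.......
.......
..###..
..#.#..
...##..
gen 7: .......
.......
...#...
..#.#..
..#..#.
...##..
gen 8: .......
.......
...#...
..#.#..
..#..#.
...##..

7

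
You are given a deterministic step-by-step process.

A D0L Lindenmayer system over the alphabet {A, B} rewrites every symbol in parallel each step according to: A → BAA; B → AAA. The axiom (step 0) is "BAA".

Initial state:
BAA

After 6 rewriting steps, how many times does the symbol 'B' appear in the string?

step 0: BAA
step 1: AAABAABAA
step 2: BAABAABAAAAABAABAAAAABAABAA
step 3: AAABAABAAAAABAABAAAAABAABAABAABAABAAAAABAABAAAAABAABAABAABAABAAAAABAABAAAAABAABAA
step 4: BAABAABAAAAABAABAAAAABAABAABAABAABAAAAABAABAAAAABAABAABAAB…ABAABAABAABAAAAABAABAAAAABAABAABAABAABAAAAABAABAAAAABAABAA  (len 243)
step 5: AAABAABAAAAABAABAAAAABAABAABAABAABAAAAABAABAAAAABAABAABAAB…ABAABAABAABAAAAABAABAAAAABAABAABAABAABAAAAABAABAAAAABAABAA  (len 729)
step 6: BAABAABAAAAABAABAAAAABAABAABAABAABAAAAABAABAAAAABAABAABAAB…ABAABAABAABAAAAABAABAAAAABAABAABAABAABAAAAABAABAAAAABAABAA  (len 2187)

547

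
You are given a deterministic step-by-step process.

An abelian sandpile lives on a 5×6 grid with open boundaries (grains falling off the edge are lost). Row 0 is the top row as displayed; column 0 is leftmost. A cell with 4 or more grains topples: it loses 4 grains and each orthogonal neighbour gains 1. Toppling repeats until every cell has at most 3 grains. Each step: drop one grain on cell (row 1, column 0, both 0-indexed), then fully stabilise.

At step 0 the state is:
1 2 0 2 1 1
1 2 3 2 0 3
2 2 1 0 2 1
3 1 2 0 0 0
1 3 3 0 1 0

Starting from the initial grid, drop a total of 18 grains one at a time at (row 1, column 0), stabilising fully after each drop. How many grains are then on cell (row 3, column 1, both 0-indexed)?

[0] 1 2 0 2 1 1
1 2 3 2 0 3
2 2 1 0 2 1
3 1 2 0 0 0
1 3 3 0 1 0
[1] 1 2 0 2 1 1
2 2 3 2 0 3
2 2 1 0 2 1
3 1 2 0 0 0
1 3 3 0 1 0
[2] 1 2 0 2 1 1
3 2 3 2 0 3
2 2 1 0 2 1
3 1 2 0 0 0
1 3 3 0 1 0
[3] 2 2 0 2 1 1
0 3 3 2 0 3
3 2 1 0 2 1
3 1 2 0 0 0
1 3 3 0 1 0
[4] 2 2 0 2 1 1
1 3 3 2 0 3
3 2 1 0 2 1
3 1 2 0 0 0
1 3 3 0 1 0
[5] 2 2 0 2 1 1
2 3 3 2 0 3
3 2 1 0 2 1
3 1 2 0 0 0
1 3 3 0 1 0
[6] 2 2 0 2 1 1
3 3 3 2 0 3
3 2 1 0 2 1
3 1 2 0 0 0
1 3 3 0 1 0
[7] 3 3 1 2 1 1
2 2 0 3 0 3
2 0 3 0 2 1
0 3 2 0 0 0
2 3 3 0 1 0
[8] 3 3 1 2 1 1
3 2 0 3 0 3
2 0 3 0 2 1
0 3 2 0 0 0
2 3 3 0 1 0
[9] 1 1 2 2 1 1
2 0 1 3 0 3
3 1 3 0 2 1
0 3 2 0 0 0
2 3 3 0 1 0
[10] 1 1 2 2 1 1
3 0 1 3 0 3
3 1 3 0 2 1
0 3 2 0 0 0
2 3 3 0 1 0
[11] 2 1 2 2 1 1
1 1 1 3 0 3
0 2 3 0 2 1
1 3 2 0 0 0
2 3 3 0 1 0
[12] 2 1 2 2 1 1
2 1 1 3 0 3
0 2 3 0 2 1
1 3 2 0 0 0
2 3 3 0 1 0
[13] 2 1 2 2 1 1
3 1 1 3 0 3
0 2 3 0 2 1
1 3 2 0 0 0
2 3 3 0 1 0
[14] 3 1 2 2 1 1
0 2 1 3 0 3
1 2 3 0 2 1
1 3 2 0 0 0
2 3 3 0 1 0
[15] 3 1 2 2 1 1
1 2 1 3 0 3
1 2 3 0 2 1
1 3 2 0 0 0
2 3 3 0 1 0
[16] 3 1 2 2 1 1
2 2 1 3 0 3
1 2 3 0 2 1
1 3 2 0 0 0
2 3 3 0 1 0
[17] 3 1 2 2 1 1
3 2 1 3 0 3
1 2 3 0 2 1
1 3 2 0 0 0
2 3 3 0 1 0
[18] 0 2 2 2 1 1
1 3 1 3 0 3
2 2 3 0 2 1
1 3 2 0 0 0
2 3 3 0 1 0

3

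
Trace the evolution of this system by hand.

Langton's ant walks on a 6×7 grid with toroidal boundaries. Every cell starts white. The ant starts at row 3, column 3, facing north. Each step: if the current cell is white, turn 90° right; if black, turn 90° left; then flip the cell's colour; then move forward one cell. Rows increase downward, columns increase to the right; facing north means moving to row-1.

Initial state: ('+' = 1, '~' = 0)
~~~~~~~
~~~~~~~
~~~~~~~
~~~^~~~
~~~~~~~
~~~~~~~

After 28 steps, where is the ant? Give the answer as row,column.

5,1

t=0: ~~~~~~~
~~~~~~~
~~~~~~~
~~~^~~~
~~~~~~~
~~~~~~~
t=1: ~~~~~~~
~~~~~~~
~~~~~~~
~~~+>~~
~~~~~~~
~~~~~~~
t=2: ~~~~~~~
~~~~~~~
~~~~~~~
~~~++~~
~~~~v~~
~~~~~~~
t=3: ~~~~~~~
~~~~~~~
~~~~~~~
~~~++~~
~~~<+~~
~~~~~~~
t=4: ~~~~~~~
~~~~~~~
~~~~~~~
~~~^+~~
~~~++~~
~~~~~~~
t=5: ~~~~~~~
~~~~~~~
~~~~~~~
~~<~+~~
~~~++~~
~~~~~~~
t=6: ~~~~~~~
~~~~~~~
~~^~~~~
~~+~+~~
~~~++~~
~~~~~~~
t=7: ~~~~~~~
~~~~~~~
~~+>~~~
~~+~+~~
~~~++~~
~~~~~~~
t=8: ~~~~~~~
~~~~~~~
~~++~~~
~~+v+~~
~~~++~~
~~~~~~~
t=9: ~~~~~~~
~~~~~~~
~~++~~~
~~<++~~
~~~++~~
~~~~~~~
t=10: ~~~~~~~
~~~~~~~
~~++~~~
~~~++~~
~~v++~~
~~~~~~~
t=11: ~~~~~~~
~~~~~~~
~~++~~~
~~~++~~
~<+++~~
~~~~~~~
t=12: ~~~~~~~
~~~~~~~
~~++~~~
~^~++~~
~++++~~
~~~~~~~
t=13: ~~~~~~~
~~~~~~~
~~++~~~
~+>++~~
~++++~~
~~~~~~~
t=14: ~~~~~~~
~~~~~~~
~~++~~~
~++++~~
~+v++~~
~~~~~~~
t=15: ~~~~~~~
~~~~~~~
~~++~~~
~++++~~
~+~>+~~
~~~~~~~
t=16: ~~~~~~~
~~~~~~~
~~++~~~
~++^+~~
~+~~+~~
~~~~~~~
t=17: ~~~~~~~
~~~~~~~
~~++~~~
~+<~+~~
~+~~+~~
~~~~~~~
t=18: ~~~~~~~
~~~~~~~
~~++~~~
~+~~+~~
~+v~+~~
~~~~~~~
t=19: ~~~~~~~
~~~~~~~
~~++~~~
~+~~+~~
~<+~+~~
~~~~~~~
t=20: ~~~~~~~
~~~~~~~
~~++~~~
~+~~+~~
~~+~+~~
~v~~~~~
t=21: ~~~~~~~
~~~~~~~
~~++~~~
~+~~+~~
~~+~+~~
<+~~~~~
t=22: ~~~~~~~
~~~~~~~
~~++~~~
~+~~+~~
^~+~+~~
++~~~~~
t=23: ~~~~~~~
~~~~~~~
~~++~~~
~+~~+~~
+>+~+~~
++~~~~~
t=24: ~~~~~~~
~~~~~~~
~~++~~~
~+~~+~~
+++~+~~
+v~~~~~
t=25: ~~~~~~~
~~~~~~~
~~++~~~
~+~~+~~
+++~+~~
+~>~~~~
t=26: ~~v~~~~
~~~~~~~
~~++~~~
~+~~+~~
+++~+~~
+~+~~~~
t=27: ~<+~~~~
~~~~~~~
~~++~~~
~+~~+~~
+++~+~~
+~+~~~~
t=28: ~++~~~~
~~~~~~~
~~++~~~
~+~~+~~
+++~+~~
+^+~~~~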